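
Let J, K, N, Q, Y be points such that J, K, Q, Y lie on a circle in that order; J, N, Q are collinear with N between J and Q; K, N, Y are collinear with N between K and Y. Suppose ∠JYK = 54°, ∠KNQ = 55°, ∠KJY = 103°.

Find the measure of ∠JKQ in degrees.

∠JKQ = 94°

1. ∠JQK = 54°  [same arc JK]
2. ∠JKY = 23°  [△JKY]
3. ∠JNK = 125°  [linear pair at N on JQ]
4. ∠KJQ = 32°  [△JNK]
5. ∠JKQ = 94°  [△JKQ]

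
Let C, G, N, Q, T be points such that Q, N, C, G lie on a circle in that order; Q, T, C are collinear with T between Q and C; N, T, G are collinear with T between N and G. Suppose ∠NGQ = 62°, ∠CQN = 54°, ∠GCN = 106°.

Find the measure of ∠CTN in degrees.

∠CTN = 98°

1. ∠NCQ = 62°  [same arc QN]
2. ∠CGN = 54°  [same arc NC]
3. ∠CNG = 20°  [△NCG]
4. ∠CTN = 98°  [△NTC]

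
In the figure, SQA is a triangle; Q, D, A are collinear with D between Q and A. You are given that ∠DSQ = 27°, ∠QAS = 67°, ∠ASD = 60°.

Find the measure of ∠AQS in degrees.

1. ∠DAS = 67°  [D on ray AQ]
2. ∠ADS = 53°  [△SDA]
3. ∠QDS = 127°  [linear pair at D on QA]
4. ∠DQS = 26°  [△SQD]
5. ∠AQS = 26°  [D on ray QA]

∠AQS = 26°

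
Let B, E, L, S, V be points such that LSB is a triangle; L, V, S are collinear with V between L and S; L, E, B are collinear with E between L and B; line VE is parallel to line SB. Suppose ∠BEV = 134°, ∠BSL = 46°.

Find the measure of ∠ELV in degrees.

1. ∠LEV = 46°  [linear pair at E on LB]
2. ∠EVL = 46°  [VE∥SB, corresponding at V]
3. ∠ELV = 88°  [△LVE]

∠ELV = 88°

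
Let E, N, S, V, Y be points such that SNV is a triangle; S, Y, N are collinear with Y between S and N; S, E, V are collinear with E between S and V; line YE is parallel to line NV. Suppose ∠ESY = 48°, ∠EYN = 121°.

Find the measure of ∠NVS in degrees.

1. ∠EYS = 59°  [linear pair at Y on SN]
2. ∠SEY = 73°  [△SYE]
3. ∠NVS = 73°  [YE∥NV, corresponding at E]

∠NVS = 73°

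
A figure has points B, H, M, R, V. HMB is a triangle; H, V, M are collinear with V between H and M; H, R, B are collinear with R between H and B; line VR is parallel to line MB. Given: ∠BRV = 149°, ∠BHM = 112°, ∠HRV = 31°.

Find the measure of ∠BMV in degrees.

∠BMV = 37°

1. ∠RHV = 112°  [V on HM, R on HB]
2. ∠HVR = 37°  [△HVR]
3. ∠MVR = 143°  [linear pair at V on HM]
4. ∠BMV = 37°  [VR∥MB, co-interior at M–V]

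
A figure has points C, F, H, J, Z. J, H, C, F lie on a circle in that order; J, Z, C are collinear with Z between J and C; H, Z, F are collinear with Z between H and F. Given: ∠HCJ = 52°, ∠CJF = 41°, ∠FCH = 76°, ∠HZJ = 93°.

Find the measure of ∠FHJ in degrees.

∠FHJ = 24°

1. ∠HFJ = 52°  [same arc JH]
2. ∠FJH = 104°  [cyclic JHCF, opposite ∠J+∠C]
3. ∠FHJ = 24°  [△JHF]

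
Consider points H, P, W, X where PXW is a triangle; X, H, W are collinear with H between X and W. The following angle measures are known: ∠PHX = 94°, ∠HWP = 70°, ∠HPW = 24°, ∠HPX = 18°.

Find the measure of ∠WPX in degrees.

∠WPX = 42°

1. ∠HXP = 68°  [△PXH]
2. ∠PWX = 70°  [H on ray WX]
3. ∠PXW = 68°  [H on ray XW]
4. ∠WPX = 42°  [△PXW]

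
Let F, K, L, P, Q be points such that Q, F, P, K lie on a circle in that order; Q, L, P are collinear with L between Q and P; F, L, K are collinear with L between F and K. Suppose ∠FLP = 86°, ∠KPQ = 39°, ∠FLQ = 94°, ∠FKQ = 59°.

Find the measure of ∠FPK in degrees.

∠FPK = 98°

1. ∠KFQ = 39°  [same arc QK]
2. ∠FQK = 82°  [△QFK]
3. ∠FPK = 98°  [cyclic QFPK, opposite ∠Q+∠P]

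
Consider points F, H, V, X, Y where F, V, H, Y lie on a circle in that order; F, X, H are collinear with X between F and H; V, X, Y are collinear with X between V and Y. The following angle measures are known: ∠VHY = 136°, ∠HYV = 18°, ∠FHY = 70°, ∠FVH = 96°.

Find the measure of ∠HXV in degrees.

∠HXV = 88°

1. ∠HVY = 26°  [△VHY]
2. ∠HFV = 18°  [same arc VH]
3. ∠FHV = 66°  [△FVH]
4. ∠HXV = 88°  [△VXH]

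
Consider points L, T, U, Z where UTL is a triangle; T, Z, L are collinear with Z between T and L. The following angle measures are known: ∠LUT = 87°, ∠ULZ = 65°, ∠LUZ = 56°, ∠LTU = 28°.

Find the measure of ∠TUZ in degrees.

1. ∠LZU = 59°  [△UZL]
2. ∠UTZ = 28°  [Z on ray TL]
3. ∠TZU = 121°  [linear pair at Z on TL]
4. ∠TUZ = 31°  [△UTZ]

∠TUZ = 31°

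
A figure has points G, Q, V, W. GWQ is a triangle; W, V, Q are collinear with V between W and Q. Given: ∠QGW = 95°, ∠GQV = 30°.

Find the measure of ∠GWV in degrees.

1. ∠GQW = 30°  [V on ray QW]
2. ∠GWQ = 55°  [△GWQ]
3. ∠GWV = 55°  [V on ray WQ]

∠GWV = 55°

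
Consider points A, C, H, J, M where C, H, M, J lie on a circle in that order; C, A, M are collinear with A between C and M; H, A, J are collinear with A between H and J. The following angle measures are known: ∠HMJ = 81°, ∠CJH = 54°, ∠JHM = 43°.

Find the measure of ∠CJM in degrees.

1. ∠HCJ = 99°  [cyclic CHMJ, opposite ∠C+∠M]
2. ∠CHJ = 27°  [△CHJ]
3. ∠JCM = 43°  [same arc MJ]
4. ∠CMJ = 27°  [same arc CJ]
5. ∠CJM = 110°  [△CMJ]

∠CJM = 110°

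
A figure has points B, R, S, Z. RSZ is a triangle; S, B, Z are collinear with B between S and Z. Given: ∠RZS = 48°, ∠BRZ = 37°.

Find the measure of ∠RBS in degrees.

1. ∠BZR = 48°  [B on ray ZS]
2. ∠RBZ = 95°  [△RBZ]
3. ∠RBS = 85°  [linear pair at B on SZ]

∠RBS = 85°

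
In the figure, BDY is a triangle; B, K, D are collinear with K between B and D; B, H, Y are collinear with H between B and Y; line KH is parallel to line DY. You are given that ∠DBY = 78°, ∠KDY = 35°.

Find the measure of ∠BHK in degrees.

∠BHK = 67°

1. ∠BDY = 35°  [K on ray DB]
2. ∠BYD = 67°  [△BDY]
3. ∠BHK = 67°  [KH∥DY, corresponding at H]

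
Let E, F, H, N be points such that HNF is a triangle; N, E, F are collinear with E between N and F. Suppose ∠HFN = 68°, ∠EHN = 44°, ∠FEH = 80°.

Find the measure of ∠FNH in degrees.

∠FNH = 36°

1. ∠HEN = 100°  [linear pair at E on NF]
2. ∠ENH = 36°  [△HNE]
3. ∠FNH = 36°  [E on ray NF]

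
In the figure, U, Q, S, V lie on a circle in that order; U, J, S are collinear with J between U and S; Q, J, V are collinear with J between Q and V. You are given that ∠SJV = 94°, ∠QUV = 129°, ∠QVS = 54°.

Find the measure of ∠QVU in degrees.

1. ∠QJU = 94°  [vertical angles at J]
2. ∠QUS = 54°  [same arc QS]
3. ∠UQV = 32°  [△UJQ]
4. ∠QVU = 19°  [△UQV]

∠QVU = 19°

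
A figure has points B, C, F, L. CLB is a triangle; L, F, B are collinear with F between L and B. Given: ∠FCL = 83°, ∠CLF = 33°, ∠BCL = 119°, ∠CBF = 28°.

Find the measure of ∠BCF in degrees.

1. ∠CFL = 64°  [△CLF]
2. ∠BFC = 116°  [linear pair at F on LB]
3. ∠BCF = 36°  [△CFB]

∠BCF = 36°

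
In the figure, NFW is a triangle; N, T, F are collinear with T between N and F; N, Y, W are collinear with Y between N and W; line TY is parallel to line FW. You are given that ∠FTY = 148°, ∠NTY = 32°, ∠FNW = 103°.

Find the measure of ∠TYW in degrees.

1. ∠NFW = 32°  [TY∥FW, corresponding at T]
2. ∠FWN = 45°  [△NFW]
3. ∠NYT = 45°  [TY∥FW, corresponding at Y]
4. ∠TYW = 135°  [linear pair at Y on NW]

∠TYW = 135°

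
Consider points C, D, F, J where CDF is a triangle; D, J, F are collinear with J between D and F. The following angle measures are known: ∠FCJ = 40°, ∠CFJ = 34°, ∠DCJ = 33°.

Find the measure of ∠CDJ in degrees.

∠CDJ = 73°

1. ∠CJF = 106°  [△CJF]
2. ∠CJD = 74°  [linear pair at J on DF]
3. ∠CDJ = 73°  [△CDJ]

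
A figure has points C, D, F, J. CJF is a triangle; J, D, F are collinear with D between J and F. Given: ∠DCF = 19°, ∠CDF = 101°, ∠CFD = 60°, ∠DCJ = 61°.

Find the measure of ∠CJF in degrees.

∠CJF = 40°

1. ∠CDJ = 79°  [linear pair at D on JF]
2. ∠CJD = 40°  [△CJD]
3. ∠CJF = 40°  [D on ray JF]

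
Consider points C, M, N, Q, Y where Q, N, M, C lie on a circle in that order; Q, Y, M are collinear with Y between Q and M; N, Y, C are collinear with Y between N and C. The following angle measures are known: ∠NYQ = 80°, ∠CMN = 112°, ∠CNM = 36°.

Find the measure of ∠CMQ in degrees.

∠CMQ = 68°

1. ∠CYM = 80°  [vertical angles at Y]
2. ∠MCN = 32°  [△NMC]
3. ∠CMQ = 68°  [△MYC]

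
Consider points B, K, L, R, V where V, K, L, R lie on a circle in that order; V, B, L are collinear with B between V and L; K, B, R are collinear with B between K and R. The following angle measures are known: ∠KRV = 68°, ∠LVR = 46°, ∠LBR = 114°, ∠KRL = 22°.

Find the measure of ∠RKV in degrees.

1. ∠KBV = 114°  [vertical angles at B]
2. ∠KVL = 22°  [same arc KL]
3. ∠RKV = 44°  [△VBK]

∠RKV = 44°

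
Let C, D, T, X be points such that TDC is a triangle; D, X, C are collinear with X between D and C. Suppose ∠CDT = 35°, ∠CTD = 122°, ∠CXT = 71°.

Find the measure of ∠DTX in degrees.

1. ∠TDX = 35°  [X on ray DC]
2. ∠DXT = 109°  [linear pair at X on DC]
3. ∠DTX = 36°  [△TDX]

∠DTX = 36°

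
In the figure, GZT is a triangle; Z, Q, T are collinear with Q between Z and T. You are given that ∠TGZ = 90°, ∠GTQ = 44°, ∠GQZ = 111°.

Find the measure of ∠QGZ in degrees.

1. ∠GTZ = 44°  [Q on ray TZ]
2. ∠GZT = 46°  [△GZT]
3. ∠GZQ = 46°  [Q on ray ZT]
4. ∠QGZ = 23°  [△GZQ]

∠QGZ = 23°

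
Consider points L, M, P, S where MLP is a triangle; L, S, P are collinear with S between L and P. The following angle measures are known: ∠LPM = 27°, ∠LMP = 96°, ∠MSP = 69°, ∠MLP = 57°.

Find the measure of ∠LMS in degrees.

1. ∠LSM = 111°  [linear pair at S on LP]
2. ∠MLS = 57°  [S on ray LP]
3. ∠LMS = 12°  [△MLS]

∠LMS = 12°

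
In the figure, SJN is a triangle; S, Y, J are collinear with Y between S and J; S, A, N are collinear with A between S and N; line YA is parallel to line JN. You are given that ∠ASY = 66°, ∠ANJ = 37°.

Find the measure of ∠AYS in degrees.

1. ∠JSN = 66°  [Y on SJ, A on SN]
2. ∠JNS = 37°  [A on ray NS]
3. ∠NJS = 77°  [△SJN]
4. ∠AYS = 77°  [YA∥JN, corresponding at Y]

∠AYS = 77°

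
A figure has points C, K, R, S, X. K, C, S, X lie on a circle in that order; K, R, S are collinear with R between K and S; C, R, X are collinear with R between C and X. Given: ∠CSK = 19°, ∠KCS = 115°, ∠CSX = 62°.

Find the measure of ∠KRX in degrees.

∠KRX = 89°

1. ∠CXK = 19°  [same arc KC]
2. ∠CKS = 46°  [△KCS]
3. ∠CKX = 118°  [cyclic KCSX, opposite ∠K+∠S]
4. ∠KCX = 43°  [△KCX]
5. ∠CXS = 46°  [same arc CS]
6. ∠KSX = 43°  [same arc KX]
7. ∠SRX = 91°  [△SRX]
8. ∠KRX = 89°  [linear pair at R on KS]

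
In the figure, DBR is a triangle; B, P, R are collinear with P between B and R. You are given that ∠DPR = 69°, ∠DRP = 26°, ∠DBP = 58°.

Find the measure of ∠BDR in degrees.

∠BDR = 96°

1. ∠BRD = 26°  [P on ray RB]
2. ∠DBR = 58°  [P on ray BR]
3. ∠BDR = 96°  [△DBR]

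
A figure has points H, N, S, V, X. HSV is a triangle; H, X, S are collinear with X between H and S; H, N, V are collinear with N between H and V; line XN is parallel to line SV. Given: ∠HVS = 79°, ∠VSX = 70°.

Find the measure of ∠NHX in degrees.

∠NHX = 31°

1. ∠HSV = 70°  [X on ray SH]
2. ∠SHV = 31°  [△HSV]
3. ∠NHX = 31°  [X on HS, N on HV]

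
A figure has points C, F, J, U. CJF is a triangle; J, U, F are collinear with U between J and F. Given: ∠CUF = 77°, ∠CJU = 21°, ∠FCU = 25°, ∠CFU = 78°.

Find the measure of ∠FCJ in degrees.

∠FCJ = 81°

1. ∠CJF = 21°  [U on ray JF]
2. ∠CFJ = 78°  [U on ray FJ]
3. ∠FCJ = 81°  [△CJF]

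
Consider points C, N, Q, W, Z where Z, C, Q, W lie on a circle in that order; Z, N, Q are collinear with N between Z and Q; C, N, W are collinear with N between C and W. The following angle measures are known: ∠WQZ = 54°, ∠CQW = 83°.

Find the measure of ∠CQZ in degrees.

∠CQZ = 29°

1. ∠WCZ = 54°  [same arc ZW]
2. ∠CZW = 97°  [cyclic ZCQW, opposite ∠Z+∠Q]
3. ∠CWZ = 29°  [△ZCW]
4. ∠CQZ = 29°  [same arc ZC]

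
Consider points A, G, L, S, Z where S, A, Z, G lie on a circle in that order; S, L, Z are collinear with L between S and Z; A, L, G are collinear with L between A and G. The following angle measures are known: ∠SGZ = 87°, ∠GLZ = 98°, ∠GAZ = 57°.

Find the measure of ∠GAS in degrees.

1. ∠GSZ = 57°  [same arc ZG]
2. ∠GZS = 36°  [△SZG]
3. ∠GAS = 36°  [same arc SG]

∠GAS = 36°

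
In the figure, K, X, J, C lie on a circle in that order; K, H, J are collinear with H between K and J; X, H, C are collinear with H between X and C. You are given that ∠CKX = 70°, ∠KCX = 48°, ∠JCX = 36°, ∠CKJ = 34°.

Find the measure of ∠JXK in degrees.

∠JXK = 96°

1. ∠KJX = 48°  [same arc KX]
2. ∠JKX = 36°  [same arc XJ]
3. ∠JXK = 96°  [△KXJ]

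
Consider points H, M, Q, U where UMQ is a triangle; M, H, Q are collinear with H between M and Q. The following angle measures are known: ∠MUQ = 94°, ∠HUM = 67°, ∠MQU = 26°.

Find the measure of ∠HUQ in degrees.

1. ∠QMU = 60°  [△UMQ]
2. ∠HQU = 26°  [H on ray QM]
3. ∠HMU = 60°  [H on ray MQ]
4. ∠MHU = 53°  [△UMH]
5. ∠QHU = 127°  [linear pair at H on MQ]
6. ∠HUQ = 27°  [△UHQ]

∠HUQ = 27°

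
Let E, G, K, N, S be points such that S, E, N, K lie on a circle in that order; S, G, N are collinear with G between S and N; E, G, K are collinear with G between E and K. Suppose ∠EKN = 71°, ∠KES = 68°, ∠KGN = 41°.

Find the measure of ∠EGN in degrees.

∠EGN = 139°

1. ∠ESN = 71°  [same arc EN]
2. ∠EGS = 41°  [△SGE]
3. ∠EGN = 139°  [linear pair at G on SN]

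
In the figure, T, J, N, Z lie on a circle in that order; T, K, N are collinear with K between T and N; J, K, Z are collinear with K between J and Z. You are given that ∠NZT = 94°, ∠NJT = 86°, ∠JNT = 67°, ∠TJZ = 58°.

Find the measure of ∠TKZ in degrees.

∠TKZ = 85°

1. ∠JZT = 67°  [same arc TJ]
2. ∠TNZ = 58°  [same arc TZ]
3. ∠NTZ = 28°  [△TNZ]
4. ∠TKZ = 85°  [△TKZ]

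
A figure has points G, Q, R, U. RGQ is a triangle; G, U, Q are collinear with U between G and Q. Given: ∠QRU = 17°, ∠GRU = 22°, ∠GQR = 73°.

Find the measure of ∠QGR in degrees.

1. ∠RQU = 73°  [U on ray QG]
2. ∠QUR = 90°  [△RUQ]
3. ∠GUR = 90°  [linear pair at U on GQ]
4. ∠RGU = 68°  [△RGU]
5. ∠QGR = 68°  [U on ray GQ]

∠QGR = 68°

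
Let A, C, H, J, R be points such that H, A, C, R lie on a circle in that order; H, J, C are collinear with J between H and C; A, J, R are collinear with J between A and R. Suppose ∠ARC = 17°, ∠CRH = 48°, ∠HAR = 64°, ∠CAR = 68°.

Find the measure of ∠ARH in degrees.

1. ∠AHC = 17°  [same arc AC]
2. ∠CAH = 132°  [cyclic HACR, opposite ∠A+∠R]
3. ∠ACH = 31°  [△HAC]
4. ∠ARH = 31°  [same arc HA]

∠ARH = 31°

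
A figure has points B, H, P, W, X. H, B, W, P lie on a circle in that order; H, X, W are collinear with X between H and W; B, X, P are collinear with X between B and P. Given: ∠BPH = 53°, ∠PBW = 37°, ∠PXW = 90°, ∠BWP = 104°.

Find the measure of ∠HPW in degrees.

∠HPW = 92°

1. ∠PHW = 37°  [same arc WP]
2. ∠BPW = 39°  [△BWP]
3. ∠HWP = 51°  [△WXP]
4. ∠HPW = 92°  [△HWP]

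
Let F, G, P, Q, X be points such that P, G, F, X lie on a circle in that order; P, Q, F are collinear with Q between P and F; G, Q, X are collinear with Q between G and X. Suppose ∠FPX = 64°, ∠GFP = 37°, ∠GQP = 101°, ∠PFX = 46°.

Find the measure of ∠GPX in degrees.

∠GPX = 97°

1. ∠GXP = 37°  [same arc PG]
2. ∠PGX = 46°  [same arc PX]
3. ∠GPX = 97°  [△PGX]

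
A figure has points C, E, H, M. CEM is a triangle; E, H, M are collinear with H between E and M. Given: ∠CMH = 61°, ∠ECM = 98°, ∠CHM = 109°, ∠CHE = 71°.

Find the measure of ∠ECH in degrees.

∠ECH = 88°

1. ∠CME = 61°  [H on ray ME]
2. ∠CEM = 21°  [△CEM]
3. ∠CEH = 21°  [H on ray EM]
4. ∠ECH = 88°  [△CEH]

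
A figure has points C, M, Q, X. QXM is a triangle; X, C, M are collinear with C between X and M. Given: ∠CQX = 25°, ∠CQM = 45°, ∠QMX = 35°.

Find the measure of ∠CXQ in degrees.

1. ∠CMQ = 35°  [C on ray MX]
2. ∠MCQ = 100°  [△QCM]
3. ∠QCX = 80°  [linear pair at C on XM]
4. ∠CXQ = 75°  [△QXC]

∠CXQ = 75°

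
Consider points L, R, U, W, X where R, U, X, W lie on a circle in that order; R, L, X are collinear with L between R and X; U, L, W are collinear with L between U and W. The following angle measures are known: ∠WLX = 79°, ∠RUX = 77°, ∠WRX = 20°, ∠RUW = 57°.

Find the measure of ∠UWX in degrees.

∠UWX = 44°

1. ∠RWX = 103°  [cyclic RUXW, opposite ∠U+∠W]
2. ∠RXW = 57°  [△RXW]
3. ∠UWX = 44°  [△XLW]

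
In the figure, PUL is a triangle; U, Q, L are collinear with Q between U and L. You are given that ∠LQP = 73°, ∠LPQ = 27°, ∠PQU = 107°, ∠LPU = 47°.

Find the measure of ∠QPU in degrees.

1. ∠PLQ = 80°  [△PQL]
2. ∠PLU = 80°  [Q on ray LU]
3. ∠LUP = 53°  [△PUL]
4. ∠PUQ = 53°  [Q on ray UL]
5. ∠QPU = 20°  [△PUQ]

∠QPU = 20°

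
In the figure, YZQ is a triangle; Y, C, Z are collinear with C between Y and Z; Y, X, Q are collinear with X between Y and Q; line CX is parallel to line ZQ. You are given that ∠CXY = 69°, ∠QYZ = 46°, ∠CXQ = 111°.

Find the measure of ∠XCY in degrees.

∠XCY = 65°

1. ∠YQZ = 69°  [CX∥ZQ, corresponding at X]
2. ∠QZY = 65°  [△YZQ]
3. ∠XCY = 65°  [CX∥ZQ, corresponding at C]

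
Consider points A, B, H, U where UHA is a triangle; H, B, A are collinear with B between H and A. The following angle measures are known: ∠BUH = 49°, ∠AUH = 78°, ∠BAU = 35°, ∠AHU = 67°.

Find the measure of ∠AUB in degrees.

1. ∠BHU = 67°  [B on ray HA]
2. ∠HBU = 64°  [△UHB]
3. ∠ABU = 116°  [linear pair at B on HA]
4. ∠AUB = 29°  [△UBA]

∠AUB = 29°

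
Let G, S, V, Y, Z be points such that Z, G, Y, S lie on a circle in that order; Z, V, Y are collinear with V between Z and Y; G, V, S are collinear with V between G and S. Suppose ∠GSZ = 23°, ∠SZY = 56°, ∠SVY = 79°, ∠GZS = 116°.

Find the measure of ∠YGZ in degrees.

1. ∠GYZ = 23°  [same arc ZG]
2. ∠SGZ = 41°  [△ZGS]
3. ∠GVZ = 79°  [vertical angles at V]
4. ∠GZY = 60°  [△ZVG]
5. ∠YGZ = 97°  [△ZGY]

∠YGZ = 97°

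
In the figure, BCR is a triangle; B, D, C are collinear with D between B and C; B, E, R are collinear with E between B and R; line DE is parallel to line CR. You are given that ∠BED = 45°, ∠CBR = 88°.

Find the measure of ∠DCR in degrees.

∠DCR = 47°

1. ∠BRC = 45°  [DE∥CR, corresponding at E]
2. ∠BCR = 47°  [△BCR]
3. ∠DCR = 47°  [D on ray CB]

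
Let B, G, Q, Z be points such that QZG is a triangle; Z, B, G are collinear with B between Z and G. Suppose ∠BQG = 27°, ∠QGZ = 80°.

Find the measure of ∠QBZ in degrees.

1. ∠BGQ = 80°  [B on ray GZ]
2. ∠GBQ = 73°  [△QBG]
3. ∠QBZ = 107°  [linear pair at B on ZG]

∠QBZ = 107°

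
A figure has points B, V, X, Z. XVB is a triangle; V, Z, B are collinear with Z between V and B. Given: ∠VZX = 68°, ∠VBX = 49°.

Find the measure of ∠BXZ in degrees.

∠BXZ = 19°

1. ∠BZX = 112°  [linear pair at Z on VB]
2. ∠XBZ = 49°  [Z on ray BV]
3. ∠BXZ = 19°  [△XZB]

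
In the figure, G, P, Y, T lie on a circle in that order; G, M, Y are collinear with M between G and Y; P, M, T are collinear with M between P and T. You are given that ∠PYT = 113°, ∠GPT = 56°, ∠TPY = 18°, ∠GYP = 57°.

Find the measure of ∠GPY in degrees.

∠GPY = 74°

1. ∠PTY = 49°  [△PYT]
2. ∠PGY = 49°  [same arc PY]
3. ∠GPY = 74°  [△GPY]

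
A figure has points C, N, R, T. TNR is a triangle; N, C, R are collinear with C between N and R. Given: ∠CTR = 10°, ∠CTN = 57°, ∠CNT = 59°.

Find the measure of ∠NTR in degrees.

∠NTR = 67°

1. ∠NCT = 64°  [△TNC]
2. ∠RNT = 59°  [C on ray NR]
3. ∠RCT = 116°  [linear pair at C on NR]
4. ∠CRT = 54°  [△TCR]
5. ∠NRT = 54°  [C on ray RN]
6. ∠NTR = 67°  [△TNR]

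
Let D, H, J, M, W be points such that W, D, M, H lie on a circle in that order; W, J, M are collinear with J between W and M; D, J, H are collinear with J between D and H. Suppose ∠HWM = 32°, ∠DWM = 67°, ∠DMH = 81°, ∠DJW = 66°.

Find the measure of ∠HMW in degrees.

∠HMW = 47°

1. ∠DHM = 67°  [same arc DM]
2. ∠HJM = 66°  [vertical angles at J]
3. ∠HMW = 47°  [△MJH]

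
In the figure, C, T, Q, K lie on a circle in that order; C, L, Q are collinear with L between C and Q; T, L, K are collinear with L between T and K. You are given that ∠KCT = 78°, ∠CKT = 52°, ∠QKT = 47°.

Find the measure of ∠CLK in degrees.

1. ∠KQT = 102°  [cyclic CTQK, opposite ∠C+∠Q]
2. ∠CQT = 52°  [same arc CT]
3. ∠KTQ = 31°  [△TQK]
4. ∠QLT = 97°  [△TLQ]
5. ∠CLK = 97°  [vertical angles at L]

∠CLK = 97°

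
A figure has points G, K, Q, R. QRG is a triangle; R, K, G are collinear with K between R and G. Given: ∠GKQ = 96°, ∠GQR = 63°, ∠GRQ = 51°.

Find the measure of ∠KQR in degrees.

∠KQR = 45°

1. ∠QKR = 84°  [linear pair at K on RG]
2. ∠KRQ = 51°  [K on ray RG]
3. ∠KQR = 45°  [△QRK]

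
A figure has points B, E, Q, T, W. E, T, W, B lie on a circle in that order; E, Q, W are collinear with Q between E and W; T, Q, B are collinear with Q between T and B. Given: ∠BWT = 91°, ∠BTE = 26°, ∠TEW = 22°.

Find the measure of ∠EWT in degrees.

∠EWT = 65°

1. ∠BET = 89°  [cyclic ETWB, opposite ∠E+∠W]
2. ∠EBT = 65°  [△ETB]
3. ∠EWT = 65°  [same arc ET]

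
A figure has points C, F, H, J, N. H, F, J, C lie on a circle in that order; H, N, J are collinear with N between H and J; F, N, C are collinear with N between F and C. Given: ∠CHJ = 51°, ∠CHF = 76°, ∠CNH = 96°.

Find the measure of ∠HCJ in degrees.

1. ∠FCH = 33°  [△HNC]
2. ∠CFH = 71°  [△HFC]
3. ∠CJH = 71°  [same arc HC]
4. ∠HCJ = 58°  [△HJC]

∠HCJ = 58°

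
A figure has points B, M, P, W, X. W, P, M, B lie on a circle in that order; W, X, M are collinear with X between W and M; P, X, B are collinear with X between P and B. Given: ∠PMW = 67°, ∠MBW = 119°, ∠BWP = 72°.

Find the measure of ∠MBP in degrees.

1. ∠MPW = 61°  [cyclic WPMB, opposite ∠P+∠B]
2. ∠MWP = 52°  [△WPM]
3. ∠MBP = 52°  [same arc PM]

∠MBP = 52°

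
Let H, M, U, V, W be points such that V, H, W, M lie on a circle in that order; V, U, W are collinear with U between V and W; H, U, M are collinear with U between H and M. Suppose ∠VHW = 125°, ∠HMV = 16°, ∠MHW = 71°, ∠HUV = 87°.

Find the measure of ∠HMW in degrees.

1. ∠VMW = 55°  [cyclic VHWM, opposite ∠H+∠M]
2. ∠MVW = 71°  [same arc WM]
3. ∠MUW = 87°  [vertical angles at U]
4. ∠MWV = 54°  [△VWM]
5. ∠HMW = 39°  [△WUM]

∠HMW = 39°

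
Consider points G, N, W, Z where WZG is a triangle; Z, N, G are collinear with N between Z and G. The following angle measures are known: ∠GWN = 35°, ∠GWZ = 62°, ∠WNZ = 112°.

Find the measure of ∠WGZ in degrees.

∠WGZ = 77°

1. ∠GNW = 68°  [linear pair at N on ZG]
2. ∠NGW = 77°  [△WNG]
3. ∠WGZ = 77°  [N on ray GZ]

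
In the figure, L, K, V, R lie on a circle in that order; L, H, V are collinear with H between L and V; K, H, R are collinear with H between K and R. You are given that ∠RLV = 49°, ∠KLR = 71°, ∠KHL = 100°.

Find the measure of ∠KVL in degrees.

1. ∠RKV = 49°  [same arc VR]
2. ∠KHV = 80°  [linear pair at H on LV]
3. ∠KVL = 51°  [△KHV]

∠KVL = 51°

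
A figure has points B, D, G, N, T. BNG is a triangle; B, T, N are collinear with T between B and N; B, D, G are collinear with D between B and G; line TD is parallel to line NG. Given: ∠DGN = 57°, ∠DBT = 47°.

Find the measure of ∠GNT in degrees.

∠GNT = 76°

1. ∠BGN = 57°  [D on ray GB]
2. ∠GBN = 47°  [T on BN, D on BG]
3. ∠BNG = 76°  [△BNG]
4. ∠GNT = 76°  [T on ray NB]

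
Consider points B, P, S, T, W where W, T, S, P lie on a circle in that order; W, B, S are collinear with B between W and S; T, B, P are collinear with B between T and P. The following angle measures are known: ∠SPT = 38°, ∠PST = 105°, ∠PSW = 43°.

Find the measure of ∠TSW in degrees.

∠TSW = 62°

1. ∠PWT = 75°  [cyclic WTSP, opposite ∠W+∠S]
2. ∠PTW = 43°  [same arc WP]
3. ∠TPW = 62°  [△WTP]
4. ∠TSW = 62°  [same arc WT]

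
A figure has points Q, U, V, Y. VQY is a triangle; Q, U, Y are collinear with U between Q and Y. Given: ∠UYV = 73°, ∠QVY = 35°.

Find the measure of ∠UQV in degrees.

∠UQV = 72°

1. ∠QYV = 73°  [U on ray YQ]
2. ∠VQY = 72°  [△VQY]
3. ∠UQV = 72°  [U on ray QY]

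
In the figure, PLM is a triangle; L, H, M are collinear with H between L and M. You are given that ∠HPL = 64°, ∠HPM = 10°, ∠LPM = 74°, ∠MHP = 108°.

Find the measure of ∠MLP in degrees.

∠MLP = 44°

1. ∠HMP = 62°  [△PHM]
2. ∠LMP = 62°  [H on ray ML]
3. ∠MLP = 44°  [△PLM]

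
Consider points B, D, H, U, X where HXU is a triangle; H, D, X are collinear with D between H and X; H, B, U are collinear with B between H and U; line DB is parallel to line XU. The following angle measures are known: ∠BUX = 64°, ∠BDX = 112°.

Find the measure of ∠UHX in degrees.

∠UHX = 48°

1. ∠HUX = 64°  [B on ray UH]
2. ∠BDH = 68°  [linear pair at D on HX]
3. ∠DBH = 64°  [DB∥XU, corresponding at B]
4. ∠BHD = 48°  [△HDB]
5. ∠UHX = 48°  [D on HX, B on HU]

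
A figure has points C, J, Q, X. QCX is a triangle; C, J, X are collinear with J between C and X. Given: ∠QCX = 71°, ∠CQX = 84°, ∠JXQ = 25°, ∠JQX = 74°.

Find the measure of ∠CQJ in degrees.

1. ∠JCQ = 71°  [J on ray CX]
2. ∠QJX = 81°  [△QJX]
3. ∠CJQ = 99°  [linear pair at J on CX]
4. ∠CQJ = 10°  [△QCJ]

∠CQJ = 10°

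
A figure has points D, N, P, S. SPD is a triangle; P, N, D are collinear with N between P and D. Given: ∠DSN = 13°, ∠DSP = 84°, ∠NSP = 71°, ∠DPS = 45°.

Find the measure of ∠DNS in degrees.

∠DNS = 116°

1. ∠PDS = 51°  [△SPD]
2. ∠NDS = 51°  [N on ray DP]
3. ∠DNS = 116°  [△SND]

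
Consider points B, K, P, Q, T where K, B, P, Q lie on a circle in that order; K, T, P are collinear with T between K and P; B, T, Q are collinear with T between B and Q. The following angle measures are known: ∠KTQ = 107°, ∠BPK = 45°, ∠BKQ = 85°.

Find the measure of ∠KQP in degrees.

1. ∠BQK = 45°  [same arc KB]
2. ∠KBQ = 50°  [△KBQ]
3. ∠PKQ = 28°  [△KTQ]
4. ∠KPQ = 50°  [same arc KQ]
5. ∠KQP = 102°  [△KPQ]

∠KQP = 102°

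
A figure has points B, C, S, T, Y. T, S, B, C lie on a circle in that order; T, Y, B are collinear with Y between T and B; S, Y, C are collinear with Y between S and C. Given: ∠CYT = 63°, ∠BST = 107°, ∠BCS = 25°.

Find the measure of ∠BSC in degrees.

1. ∠BYC = 117°  [linear pair at Y on TB]
2. ∠BCT = 73°  [cyclic TSBC, opposite ∠S+∠C]
3. ∠CBT = 38°  [△BYC]
4. ∠BTC = 69°  [△TBC]
5. ∠BSC = 69°  [same arc BC]

∠BSC = 69°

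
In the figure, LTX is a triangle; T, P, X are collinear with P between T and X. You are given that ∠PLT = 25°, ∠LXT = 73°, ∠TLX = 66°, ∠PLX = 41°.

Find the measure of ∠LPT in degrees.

∠LPT = 114°

1. ∠LXP = 73°  [P on ray XT]
2. ∠LPX = 66°  [△LPX]
3. ∠LPT = 114°  [linear pair at P on TX]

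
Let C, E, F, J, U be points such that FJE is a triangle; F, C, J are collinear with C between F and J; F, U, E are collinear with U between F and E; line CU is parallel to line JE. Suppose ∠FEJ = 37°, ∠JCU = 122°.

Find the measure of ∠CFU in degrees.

∠CFU = 85°

1. ∠CUF = 37°  [CU∥JE, corresponding at U]
2. ∠FCU = 58°  [linear pair at C on FJ]
3. ∠CFU = 85°  [△FCU]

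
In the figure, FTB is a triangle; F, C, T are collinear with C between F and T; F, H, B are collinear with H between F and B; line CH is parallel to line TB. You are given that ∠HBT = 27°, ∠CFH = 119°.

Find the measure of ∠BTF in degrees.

∠BTF = 34°

1. ∠FBT = 27°  [H on ray BF]
2. ∠BFT = 119°  [C on FT, H on FB]
3. ∠BTF = 34°  [△FTB]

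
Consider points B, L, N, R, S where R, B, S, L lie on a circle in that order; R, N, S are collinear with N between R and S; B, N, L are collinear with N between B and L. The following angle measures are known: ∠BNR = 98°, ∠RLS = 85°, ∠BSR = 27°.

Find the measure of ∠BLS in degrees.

∠BLS = 58°

1. ∠RBS = 95°  [cyclic RBSL, opposite ∠B+∠L]
2. ∠BRS = 58°  [△RBS]
3. ∠BLS = 58°  [same arc BS]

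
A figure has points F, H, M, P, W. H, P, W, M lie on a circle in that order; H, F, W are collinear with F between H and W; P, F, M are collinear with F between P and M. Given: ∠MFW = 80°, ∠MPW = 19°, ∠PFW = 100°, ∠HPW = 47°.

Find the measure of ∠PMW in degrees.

1. ∠HWP = 61°  [△PFW]
2. ∠PHW = 72°  [△HPW]
3. ∠PMW = 72°  [same arc PW]

∠PMW = 72°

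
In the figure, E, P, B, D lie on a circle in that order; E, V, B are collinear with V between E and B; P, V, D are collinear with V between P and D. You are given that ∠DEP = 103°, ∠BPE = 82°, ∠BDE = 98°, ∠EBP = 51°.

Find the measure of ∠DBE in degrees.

1. ∠EDP = 51°  [same arc EP]
2. ∠DPE = 26°  [△EPD]
3. ∠DBE = 26°  [same arc ED]

∠DBE = 26°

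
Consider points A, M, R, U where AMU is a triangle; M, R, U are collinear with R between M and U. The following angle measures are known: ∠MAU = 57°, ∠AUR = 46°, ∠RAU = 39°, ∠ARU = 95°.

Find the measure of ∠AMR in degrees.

∠AMR = 77°

1. ∠AUM = 46°  [R on ray UM]
2. ∠AMU = 77°  [△AMU]
3. ∠AMR = 77°  [R on ray MU]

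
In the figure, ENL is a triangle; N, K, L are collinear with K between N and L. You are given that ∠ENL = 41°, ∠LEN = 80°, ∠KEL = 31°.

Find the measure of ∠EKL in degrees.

1. ∠ELN = 59°  [△ENL]
2. ∠ELK = 59°  [K on ray LN]
3. ∠EKL = 90°  [△EKL]

∠EKL = 90°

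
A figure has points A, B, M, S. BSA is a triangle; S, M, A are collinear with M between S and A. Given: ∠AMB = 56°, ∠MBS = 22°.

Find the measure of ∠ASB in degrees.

1. ∠BMS = 124°  [linear pair at M on SA]
2. ∠BSM = 34°  [△BSM]
3. ∠ASB = 34°  [M on ray SA]

∠ASB = 34°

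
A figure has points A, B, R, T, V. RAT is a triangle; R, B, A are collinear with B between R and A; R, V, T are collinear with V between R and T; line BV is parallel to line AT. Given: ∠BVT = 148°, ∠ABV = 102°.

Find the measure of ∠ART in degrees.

∠ART = 70°

1. ∠BVR = 32°  [linear pair at V on RT]
2. ∠RBV = 78°  [linear pair at B on RA]
3. ∠BRV = 70°  [△RBV]
4. ∠ART = 70°  [B on RA, V on RT]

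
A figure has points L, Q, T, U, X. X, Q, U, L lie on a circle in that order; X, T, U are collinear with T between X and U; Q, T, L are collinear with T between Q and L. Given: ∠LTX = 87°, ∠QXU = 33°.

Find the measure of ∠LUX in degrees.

∠LUX = 54°

1. ∠LTU = 93°  [linear pair at T on XU]
2. ∠QLU = 33°  [same arc QU]
3. ∠LUX = 54°  [△UTL]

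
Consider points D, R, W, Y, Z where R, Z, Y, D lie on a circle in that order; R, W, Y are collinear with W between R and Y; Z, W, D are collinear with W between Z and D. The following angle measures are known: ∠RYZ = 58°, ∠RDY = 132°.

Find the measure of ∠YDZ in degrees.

1. ∠RZY = 48°  [cyclic RZYD, opposite ∠Z+∠D]
2. ∠YRZ = 74°  [△RZY]
3. ∠YDZ = 74°  [same arc ZY]

∠YDZ = 74°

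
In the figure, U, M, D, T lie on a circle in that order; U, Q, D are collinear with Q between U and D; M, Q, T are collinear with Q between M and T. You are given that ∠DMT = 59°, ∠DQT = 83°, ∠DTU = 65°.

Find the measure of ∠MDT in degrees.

1. ∠DUT = 59°  [same arc DT]
2. ∠TDU = 56°  [△UDT]
3. ∠DTM = 41°  [△DQT]
4. ∠MDT = 80°  [△MDT]

∠MDT = 80°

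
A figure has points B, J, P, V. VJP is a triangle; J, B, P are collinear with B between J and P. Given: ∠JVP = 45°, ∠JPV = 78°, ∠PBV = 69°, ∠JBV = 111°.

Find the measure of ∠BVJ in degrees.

1. ∠PJV = 57°  [△VJP]
2. ∠BJV = 57°  [B on ray JP]
3. ∠BVJ = 12°  [△VJB]

∠BVJ = 12°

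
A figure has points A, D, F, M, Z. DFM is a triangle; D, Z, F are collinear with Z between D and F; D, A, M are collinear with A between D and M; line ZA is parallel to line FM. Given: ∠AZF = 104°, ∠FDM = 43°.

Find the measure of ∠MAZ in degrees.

1. ∠AZD = 76°  [linear pair at Z on DF]
2. ∠ADZ = 43°  [Z on DF, A on DM]
3. ∠DAZ = 61°  [△DZA]
4. ∠MAZ = 119°  [linear pair at A on DM]

∠MAZ = 119°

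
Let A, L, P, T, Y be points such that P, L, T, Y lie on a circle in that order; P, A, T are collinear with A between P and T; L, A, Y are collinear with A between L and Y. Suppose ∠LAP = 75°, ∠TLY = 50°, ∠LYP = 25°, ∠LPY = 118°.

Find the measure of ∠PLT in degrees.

1. ∠LAT = 105°  [linear pair at A on PT]
2. ∠LTP = 25°  [△LAT]
3. ∠PLY = 37°  [△PLY]
4. ∠LPT = 68°  [△PAL]
5. ∠PLT = 87°  [△PLT]

∠PLT = 87°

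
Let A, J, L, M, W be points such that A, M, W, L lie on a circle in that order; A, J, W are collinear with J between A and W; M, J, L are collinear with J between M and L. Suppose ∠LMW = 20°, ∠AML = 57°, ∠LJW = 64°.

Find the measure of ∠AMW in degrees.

∠AMW = 77°

1. ∠LAW = 20°  [same arc WL]
2. ∠AWL = 57°  [same arc AL]
3. ∠ALW = 103°  [△AWL]
4. ∠AMW = 77°  [cyclic AMWL, opposite ∠M+∠L]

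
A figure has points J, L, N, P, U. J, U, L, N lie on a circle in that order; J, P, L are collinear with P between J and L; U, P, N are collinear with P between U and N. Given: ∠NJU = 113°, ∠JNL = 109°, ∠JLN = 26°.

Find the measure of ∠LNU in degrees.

∠LNU = 68°

1. ∠NLU = 67°  [cyclic JULN, opposite ∠J+∠L]
2. ∠LJN = 45°  [△JLN]
3. ∠LUN = 45°  [same arc LN]
4. ∠LNU = 68°  [△ULN]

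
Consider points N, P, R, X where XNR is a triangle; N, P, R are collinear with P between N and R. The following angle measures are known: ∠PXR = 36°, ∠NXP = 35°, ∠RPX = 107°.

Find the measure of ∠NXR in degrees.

∠NXR = 71°

1. ∠PRX = 37°  [△XPR]
2. ∠NPX = 73°  [linear pair at P on NR]
3. ∠NRX = 37°  [P on ray RN]
4. ∠PNX = 72°  [△XNP]
5. ∠RNX = 72°  [P on ray NR]
6. ∠NXR = 71°  [△XNR]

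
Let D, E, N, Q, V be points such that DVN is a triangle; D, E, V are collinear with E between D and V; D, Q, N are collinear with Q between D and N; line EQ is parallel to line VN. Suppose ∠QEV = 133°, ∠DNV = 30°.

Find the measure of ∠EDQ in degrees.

∠EDQ = 103°

1. ∠DEQ = 47°  [linear pair at E on DV]
2. ∠DQE = 30°  [EQ∥VN, corresponding at Q]
3. ∠EDQ = 103°  [△DEQ]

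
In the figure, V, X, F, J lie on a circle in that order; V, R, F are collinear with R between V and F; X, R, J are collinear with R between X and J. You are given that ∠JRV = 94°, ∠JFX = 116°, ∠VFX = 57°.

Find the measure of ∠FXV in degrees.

1. ∠FRX = 94°  [vertical angles at R]
2. ∠JVX = 64°  [cyclic VXFJ, opposite ∠V+∠F]
3. ∠VJX = 57°  [same arc VX]
4. ∠VRX = 86°  [linear pair at R on VF]
5. ∠JXV = 59°  [△VXJ]
6. ∠FVX = 35°  [△VRX]
7. ∠FXV = 88°  [△VXF]

∠FXV = 88°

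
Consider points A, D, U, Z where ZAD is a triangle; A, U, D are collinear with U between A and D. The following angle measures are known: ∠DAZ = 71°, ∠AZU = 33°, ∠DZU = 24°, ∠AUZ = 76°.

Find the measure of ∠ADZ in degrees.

∠ADZ = 52°

1. ∠DUZ = 104°  [linear pair at U on AD]
2. ∠UDZ = 52°  [△ZUD]
3. ∠ADZ = 52°  [U on ray DA]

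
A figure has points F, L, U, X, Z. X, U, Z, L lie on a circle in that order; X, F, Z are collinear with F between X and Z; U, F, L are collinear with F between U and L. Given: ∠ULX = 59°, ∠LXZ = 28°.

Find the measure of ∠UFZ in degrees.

∠UFZ = 93°

1. ∠UZX = 59°  [same arc XU]
2. ∠LUZ = 28°  [same arc ZL]
3. ∠UFZ = 93°  [△UFZ]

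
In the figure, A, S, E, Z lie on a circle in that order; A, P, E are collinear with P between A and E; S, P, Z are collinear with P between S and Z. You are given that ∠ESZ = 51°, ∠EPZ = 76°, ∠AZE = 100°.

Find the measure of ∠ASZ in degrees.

1. ∠EAZ = 51°  [same arc EZ]
2. ∠AEZ = 29°  [△AEZ]
3. ∠ASZ = 29°  [same arc AZ]

∠ASZ = 29°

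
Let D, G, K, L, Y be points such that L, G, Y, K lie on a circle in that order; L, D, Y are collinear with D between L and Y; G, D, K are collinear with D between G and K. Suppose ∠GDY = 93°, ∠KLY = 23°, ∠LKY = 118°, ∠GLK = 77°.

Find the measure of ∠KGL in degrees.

∠KGL = 39°

1. ∠KDL = 93°  [vertical angles at D]
2. ∠GKL = 64°  [△LDK]
3. ∠KGL = 39°  [△LGK]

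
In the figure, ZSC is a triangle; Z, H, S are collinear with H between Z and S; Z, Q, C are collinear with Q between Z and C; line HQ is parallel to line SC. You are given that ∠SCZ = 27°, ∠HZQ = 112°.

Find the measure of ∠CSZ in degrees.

∠CSZ = 41°

1. ∠HQZ = 27°  [HQ∥SC, corresponding at Q]
2. ∠QHZ = 41°  [△ZHQ]
3. ∠CSZ = 41°  [HQ∥SC, corresponding at H]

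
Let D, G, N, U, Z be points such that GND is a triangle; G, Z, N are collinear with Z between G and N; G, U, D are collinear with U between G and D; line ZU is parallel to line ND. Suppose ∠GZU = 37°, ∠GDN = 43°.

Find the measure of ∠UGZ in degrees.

1. ∠DNG = 37°  [ZU∥ND, corresponding at Z]
2. ∠DGN = 100°  [△GND]
3. ∠UGZ = 100°  [Z on GN, U on GD]

∠UGZ = 100°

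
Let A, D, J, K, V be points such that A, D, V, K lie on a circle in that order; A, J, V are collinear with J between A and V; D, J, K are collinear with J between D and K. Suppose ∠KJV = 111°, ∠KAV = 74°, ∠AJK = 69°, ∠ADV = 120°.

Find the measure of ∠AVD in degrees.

1. ∠KDV = 74°  [same arc VK]
2. ∠DJV = 69°  [vertical angles at J]
3. ∠AVD = 37°  [△DJV]

∠AVD = 37°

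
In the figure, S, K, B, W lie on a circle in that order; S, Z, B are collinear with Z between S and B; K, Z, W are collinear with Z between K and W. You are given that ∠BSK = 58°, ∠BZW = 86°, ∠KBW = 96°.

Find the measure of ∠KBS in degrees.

1. ∠BWK = 58°  [same arc KB]
2. ∠KZS = 86°  [vertical angles at Z]
3. ∠BKW = 26°  [△KBW]
4. ∠BZK = 94°  [linear pair at Z on SB]
5. ∠KBS = 60°  [△KZB]

∠KBS = 60°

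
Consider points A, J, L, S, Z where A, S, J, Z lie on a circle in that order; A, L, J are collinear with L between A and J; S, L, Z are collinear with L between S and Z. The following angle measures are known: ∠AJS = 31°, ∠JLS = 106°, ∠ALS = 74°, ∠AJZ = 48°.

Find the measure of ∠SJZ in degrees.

∠SJZ = 79°

1. ∠JSZ = 43°  [△SLJ]
2. ∠JLZ = 74°  [vertical angles at L]
3. ∠JZS = 58°  [△JLZ]
4. ∠SJZ = 79°  [△SJZ]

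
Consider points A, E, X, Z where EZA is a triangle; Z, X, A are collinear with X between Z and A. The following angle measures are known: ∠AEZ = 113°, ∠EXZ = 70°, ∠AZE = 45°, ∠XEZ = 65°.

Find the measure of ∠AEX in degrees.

∠AEX = 48°

1. ∠EAZ = 22°  [△EZA]
2. ∠AXE = 110°  [linear pair at X on ZA]
3. ∠EAX = 22°  [X on ray AZ]
4. ∠AEX = 48°  [△EXA]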